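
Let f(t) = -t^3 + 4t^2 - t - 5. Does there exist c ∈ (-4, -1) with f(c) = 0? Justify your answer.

f(-4) = 127 and f(-1) = 1, both positive, so a sign-change argument is unavailable; we show f keeps this sign on the whole interval.
Shift to the endpoint -1: with t = -1 − u (0 < u < 3), one computes f(-1 − u) = u^3 + 7u^2 + 12u + 1.
The nonzero coefficients here are all positive, so for u > 0 every term is positive (or zero), and the constant term 1 is strictly positive.
So f is strictly positive on (-4, -1); no root exists in the interval.

No such root exists.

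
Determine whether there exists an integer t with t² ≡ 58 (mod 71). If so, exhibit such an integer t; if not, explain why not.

t = 22

Take t = 22. Then 22² = 484 = 6·71 + 58, so 22² ≡ 58 (mod 71).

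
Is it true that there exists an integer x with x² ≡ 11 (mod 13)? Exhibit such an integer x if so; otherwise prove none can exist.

Since (13 − x)² ≡ x² (mod 13), it suffices to square x = 0, 1, …, 6: the residues are 0, 1, 4, 9, 3, 12, 10.
The set of squares mod 13 is therefore {0, 1, 3, 4, 9, 10, 12}, which does not contain 11.
Therefore x² ≡ 11 (mod 13) has no solution.

No such integer exists.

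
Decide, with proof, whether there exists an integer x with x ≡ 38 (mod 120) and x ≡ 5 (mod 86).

Reduce both congruences modulo 2, which divides 120 and 86: they say x ≡ 38 (mod 2) and x ≡ 5 (mod 2).
These are incompatible: 38 − 5 = 33 is not divisible by 2.
Hence the system has no solution.

No such integer exists.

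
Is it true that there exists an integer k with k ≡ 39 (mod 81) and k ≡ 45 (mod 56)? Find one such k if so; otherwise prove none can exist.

k = 4413

The moduli 81 and 56 are coprime, so by the Chinese Remainder Theorem a unique solution modulo 4536 exists.
Any solution of the first congruence is k = 39 + 81t; substituting into the second, 81t ≡ 45 − 39 ≡ 6 (mod 56).
81 ≡ 25 (mod 56), so this reads 25t ≡ 6 (mod 56). Note 25·9 = 225 ≡ 1 (mod 56) (as 225 − 1 = 4·56), so 25⁻¹ ≡ 9.
Therefore t ≡ 9·6 = 54 (mod 56).
With t = 54: k = 39 + 81·54 = 4413.
Verify: 4413 = 54·81 + 39 and 4413 = 78·56 + 45. ✓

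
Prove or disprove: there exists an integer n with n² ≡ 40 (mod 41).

n = 9 works: 9² = 81, and 81 − 40 = 41 = 1·41.

n = 9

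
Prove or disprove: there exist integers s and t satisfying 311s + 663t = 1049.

311 and 663 are coprime, so 311s + 663t ranges over all of ℤ.
Dividing repeatedly: 663 = 2·311 + 41, 311 = 7·41 + 24, 41 = 1·24 + 17, 24 = 1·17 + 7, 17 = 2·7 + 3, 7 = 2·3 + 1, 3 = 3·1 + 0.
Working back up the chain: 1 = 7 − 2·3 = 7 − 2·(17 − 2·7) = −2·17 + 5·7 = −2·17 + 5·(24 − 1·17) = 5·24 − 7·17 = 5·24 − 7·(41 − 1·24) = −7·41 + 12·24 = −7·41 + 12·(311 − 7·41) = 12·311 − 91·41 = 12·311 − 91·(663 − 2·311) = −91·663 + 194·311. So 311·194 + 663·(-91) = 1.
Times 1049: 311·203506 + 663·(-95459) = 1049, so (203506, -95459) solves it.
Shifting by a multiple of (663, −311) keeps it a solution: s = 203506 − 306·663 = 628, t = -95459 + 306·311 = -293.
Indeed 311·628 + 663·(-293) = 195308 − 194259 = 1049.

s = 628, t = -293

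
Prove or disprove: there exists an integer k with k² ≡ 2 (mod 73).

k = 32

Take k = 32. Then 32² = 1024 = 14·73 + 2, so 32² ≡ 2 (mod 73).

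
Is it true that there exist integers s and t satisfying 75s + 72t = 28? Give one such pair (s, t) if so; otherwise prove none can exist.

No such integers exist.

gcd(75, 72) = 3, so every integer of the form 75s + 72t is a multiple of 3.
However 28 leaves remainder 1 on division by 3.
Hence no integers s, t satisfy the equation.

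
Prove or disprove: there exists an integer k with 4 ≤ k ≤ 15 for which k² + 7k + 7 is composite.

k = 4

At k = 4: 4² + 7·4 + 7 = 51 = 3·17, which is composite.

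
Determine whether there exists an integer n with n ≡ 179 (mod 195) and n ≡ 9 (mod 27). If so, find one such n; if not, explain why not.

gcd(195, 27) = 3. If n ≡ 179 (mod 195) and n ≡ 9 (mod 27), then n ≡ 179 (mod 3) and n ≡ 9 (mod 3).
But 179 mod 3 = 2 while 9 mod 3 = 0, a contradiction.
Therefore no such n exists.

No such integer exists.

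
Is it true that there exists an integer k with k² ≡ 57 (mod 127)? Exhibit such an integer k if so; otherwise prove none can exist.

No such integer exists.

127 is prime, so by Euler's criterion 57 is a square mod 127 iff 57^((127−1)/2) = 57^63 ≡ 1 (mod 127).
Squaring successively (mod 127): 57^2 = 3249 ≡ 74; 57^4 ≡ 74² = 5476 ≡ 15; 57^8 ≡ 15² = 225 ≡ 98; 57^16 ≡ 98² = 9604 ≡ 79; 57^32 ≡ 79² = 6241 ≡ 18.
Since 63 = 32 + 16 + 8 + 4 + 2 + 1, 57^63 ≡ 18 · 79 · 98 · 15 · 74 · 57; multiplying out mod 127: 18·79 = 1422 ≡ 25, then 25·98 = 2450 ≡ 37, then 37·15 = 555 ≡ 47, then 47·74 = 3478 ≡ 49, then 49·57 = 2793 ≡ 126. Thus 57^63 ≡ 126 ≡ −1 (mod 127).
The value −1 means 57 is a non-residue modulo 127, so k² ≡ 57 (mod 127) is impossible.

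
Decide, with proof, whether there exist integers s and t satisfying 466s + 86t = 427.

Any value of 466s + 86t is a multiple of gcd(466, 86) = 2.
But 427 is not a multiple of 2 (it leaves remainder 1).
Hence no integers s, t satisfy the equation.

There are no such integers.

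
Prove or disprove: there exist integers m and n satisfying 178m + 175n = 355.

178 and 175 are coprime, so 178m + 175n ranges over all of ℤ.
Euclidean algorithm: 178 = 1·175 + 3, 175 = 58·3 + 1, 3 = 3·1 + 0.
Working back up the chain: 1 = 175 − 58·3 = 175 − 58·(178 − 1·175) = −58·178 + 59·175. So 178·(-58) + 175·59 = 1.
Times 355: 178·(-20590) + 175·20945 = 355, so (-20590, 20945) solves it.
Adding 118·175 to m and subtracting 118·178 from n gives the tidier solution (60, -59).
Indeed 178·60 + 175·(-59) = 10680 − 10325 = 355.

m = 60, n = -59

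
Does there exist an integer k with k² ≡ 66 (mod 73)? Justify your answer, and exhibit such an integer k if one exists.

73 is prime, so by Euler's criterion 66 is a square mod 73 iff 66^((73−1)/2) = 66^36 ≡ 1 (mod 73).
Repeated squaring mod 73: 66^2 = 4356 ≡ 49; 66^4 ≡ 49² = 2401 ≡ 65; 66^8 ≡ 65² = 4225 ≡ 64; 66^16 ≡ 64² = 4096 ≡ 8; 66^32 ≡ 8² = 64 ≡ 64.
Since 36 = 32 + 4, 66^36 ≡ 64 · 65; multiplying out mod 73: 64·65 = 4160 ≡ 72. Thus 66^36 ≡ 72 ≡ −1 (mod 73).
The value −1 means 66 is a non-residue modulo 73, so k² ≡ 66 (mod 73) is impossible.

No, no such integer exists.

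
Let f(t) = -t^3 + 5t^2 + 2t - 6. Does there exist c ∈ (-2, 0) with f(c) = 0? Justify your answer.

Yes, such a c exists.

f(-2) = 18 and f(0) = -6, which have opposite signs.
f is continuous everywhere (it is a polynomial), in particular on [-2, 0].
So by the Intermediate Value Theorem there is a c strictly between -2 and 0 with f(c) = 0.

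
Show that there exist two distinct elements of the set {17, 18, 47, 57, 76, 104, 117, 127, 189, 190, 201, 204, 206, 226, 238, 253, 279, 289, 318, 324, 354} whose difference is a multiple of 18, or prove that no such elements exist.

18 mod 18 = 0 and 324 mod 18 = 0, so 324 − 18 = 306 = 17·18.

18 and 324 are such a pair.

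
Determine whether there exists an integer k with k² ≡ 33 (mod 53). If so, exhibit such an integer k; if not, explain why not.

Apply Euler's criterion with the prime 53: 33 is a quadratic residue iff 33^26 ≡ 1 (mod 53), and a non-residue iff it is ≡ −1.
Repeated squaring mod 53: 33^2 = 1089 ≡ 29; 33^4 ≡ 29² = 841 ≡ 46; 33^8 ≡ 46² = 2116 ≡ 49; 33^16 ≡ 49² = 2401 ≡ 16.
Since 26 = 16 + 8 + 2, 33^26 ≡ 16 · 49 · 29; multiplying out mod 53: 16·49 = 784 ≡ 42, then 42·29 = 1218 ≡ 52. Thus 33^26 ≡ 52 ≡ −1 (mod 53).
By Euler's criterion 33 is a quadratic non-residue mod 53: no k satisfies k² ≡ 33 (mod 53).

No such integer exists.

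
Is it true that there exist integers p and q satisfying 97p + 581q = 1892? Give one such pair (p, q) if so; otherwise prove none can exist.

p = 313, q = -49

97 and 581 are coprime, so 97p + 581q ranges over all of ℤ.
Euclidean algorithm: 581 = 5·97 + 96, 97 = 1·96 + 1, 96 = 96·1 + 0.
Back-substituting, 1 = 97 − 1·96 = 97 − (581 − 5·97) = −581 + 6·97; that is, 97·6 + 581·(-1) = 1.
Scaling by 1892 gives the particular solution (p, q) = (11352, -1892).
Shifting by a multiple of (581, −97) keeps it a solution: p = 11352 − 19·581 = 313, q = -1892 + 19·97 = -49.
Indeed 97·313 + 581·(-49) = 30361 − 28469 = 1892.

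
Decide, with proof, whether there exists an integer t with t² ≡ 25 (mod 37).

t = 32 works: 32² = 1024, and 1024 − 25 = 999 = 27·37.

t = 32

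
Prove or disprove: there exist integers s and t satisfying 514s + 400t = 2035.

Both 514 and 400 are divisible by gcd(514, 400) = 2, hence so is any combination 514s + 400t.
But 2035 is not a multiple of 2 (it leaves remainder 1).
Therefore 514s + 400t = 2035 has no solution in integers.

No, no such integers exist.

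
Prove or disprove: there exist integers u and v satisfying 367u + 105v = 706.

367 and 105 are coprime, so 367u + 105v ranges over all of ℤ.
Dividing repeatedly: 367 = 3·105 + 52, 105 = 2·52 + 1, 52 = 52·1 + 0.
Back-substituting, 1 = 105 − 2·52 = 105 − 2·(367 − 3·105) = −2·367 + 7·105; that is, 367·(-2) + 105·7 = 1.
Times 706: 367·(-1412) + 105·4942 = 706, so (-1412, 4942) solves it.
The general solution is u = -1412 + 105k, v = 4942 − 367k; taking k = 14 gives the smaller pair u = 58, v = -196.
Check: 367·58 + 105·(-196) = 21286 − 20580 = 706. ✓

u = 58, v = -196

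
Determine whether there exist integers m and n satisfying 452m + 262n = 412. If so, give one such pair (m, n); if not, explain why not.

Since gcd(452, 262) = 2 and 412 = 2·206, Bézout's identity guarantees a solution.
Dividing through by 2 reduces the equation to 226m + 131n = 206.
Run the Euclidean algorithm on 226 and 131: 226 = 1·131 + 95, 131 = 1·95 + 36, 95 = 2·36 + 23, 36 = 1·23 + 13, 23 = 1·13 + 10, 13 = 1·10 + 3, 10 = 3·3 + 1, 3 = 3·1 + 0.
Unwinding: 1 = 10 − 3·3 = 10 − 3·(13 − 1·10) = −3·13 + 4·10 = −3·13 + 4·(23 − 1·13) = 4·23 − 7·13 = 4·23 − 7·(36 − 1·23) = −7·36 + 11·23 = −7·36 + 11·(95 − 2·36) = 11·95 − 29·36 = 11·95 − 29·(131 − 1·95) = −29·131 + 40·95 = −29·131 + 40·(226 − 1·131) = 40·226 − 69·131, i.e. 226·40 + 131·(-69) = 1.
Multiplying through by 206: m = 40·206 = 8240, n = (-69)·206 = -14214 is a solution.
Shifting by a multiple of (131, −226) keeps it a solution: m = 8240 − 62·131 = 118, n = -14214 + 62·226 = -202.
Check: 452·118 + 262·(-202) = 53336 − 52924 = 412. ✓

m = 118, n = -202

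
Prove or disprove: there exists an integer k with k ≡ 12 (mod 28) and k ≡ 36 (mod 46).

The moduli are not coprime: gcd(28, 46) = 2. Compatibility requires 2 ∣ (36 − 12) = 24, which holds, so solutions exist.
Put k = 12 + 28t, so we need 28t ≡ 24 (mod 46), equivalently (divide by 2) 14t ≡ 12 (mod 23).
Invert 14 mod 23 by the Euclidean algorithm: 23 = 1·14 + 9, 14 = 1·9 + 5, 9 = 1·5 + 4, 5 = 1·4 + 1, 4 = 4·1 + 0; back-substituting, 1 = 5 − 1·4 = 5 − (9 − 1·5) = −9 + 2·5 = −9 + 2·(14 − 1·9) = 2·14 − 3·9 = 2·14 − 3·(23 − 1·14) = −3·23 + 5·14. Hence 14·5 ≡ 1, so 14⁻¹ ≡ 5 (mod 23).
Multiplying by 5: t ≡ 5·12 = 60 ≡ 14 (mod 23).
Then k = 12 + 28·14 = 404.
Check: 404 mod 28 = 12, 404 mod 46 = 36. ✓

k = 404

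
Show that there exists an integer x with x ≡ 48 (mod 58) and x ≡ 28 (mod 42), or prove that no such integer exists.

The moduli are not coprime: gcd(58, 42) = 2. Compatibility requires 2 ∣ (28 − 48) = -20, which holds, so solutions exist.
List candidates x ≡ 48 (mod 58): 48, 106, 164, 222, 280. Modulo 42 these are 6, 22, 38, 12, 28; 280 gives 28 as required.
Indeed 280 ≡ 48 (mod 58) and 280 ≡ 28 (mod 42).

x = 280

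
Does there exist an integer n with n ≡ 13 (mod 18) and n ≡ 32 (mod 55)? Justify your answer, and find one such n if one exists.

n = 967

Since 18 and 55 share no common factor, CRT says the pair of congruences has a solution (unique mod 990).
Any solution of the first congruence is n = 13 + 18t; substituting into the second, 18t ≡ 32 − 13 ≡ 19 (mod 55).
Note 18·52 = 936 ≡ 1 (mod 55) (as 936 − 1 = 17·55), so 18⁻¹ ≡ 52.
Multiplying by 52: t ≡ 52·19 = 988 ≡ 53 (mod 55).
With t = 53: n = 13 + 18·53 = 967.
Indeed 967 ≡ 13 (mod 18) and 967 ≡ 32 (mod 55).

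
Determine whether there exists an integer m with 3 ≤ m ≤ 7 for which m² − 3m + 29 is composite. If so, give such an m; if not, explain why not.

At m = 4: 4² − 3·4 + 29 = 33 = 3·11, which is composite.

m = 4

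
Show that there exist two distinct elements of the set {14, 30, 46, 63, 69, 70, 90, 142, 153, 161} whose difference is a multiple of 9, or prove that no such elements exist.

The pair (63, 90) works.

Reduce each element mod 9: 14↦5, 30↦3, 46↦1, 63↦0, 69↦6, 70↦7, 90↦0, 142↦7, 153↦0, 161↦8. The residue 0 repeats (at 63 and 90), and 90 − 63 = 27 = 3·9.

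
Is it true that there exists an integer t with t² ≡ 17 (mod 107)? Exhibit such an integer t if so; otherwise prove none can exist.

There is no such integer.

Apply Euler's criterion with the prime 107: 17 is a quadratic residue iff 17^53 ≡ 1 (mod 107), and a non-residue iff it is ≡ −1.
Squaring successively (mod 107): 17^2 = 289 ≡ 75; 17^4 ≡ 75² = 5625 ≡ 61; 17^8 ≡ 61² = 3721 ≡ 83; 17^16 ≡ 83² = 6889 ≡ 41; 17^32 ≡ 41² = 1681 ≡ 76.
Since 53 = 32 + 16 + 4 + 1, 17^53 ≡ 76 · 41 · 61 · 17; multiplying out mod 107: 76·41 = 3116 ≡ 13, then 13·61 = 793 ≡ 44, then 44·17 = 748 ≡ 106. Thus 17^53 ≡ 106 ≡ −1 (mod 107).
By Euler's criterion 17 is a quadratic non-residue mod 107: no t satisfies t² ≡ 17 (mod 107).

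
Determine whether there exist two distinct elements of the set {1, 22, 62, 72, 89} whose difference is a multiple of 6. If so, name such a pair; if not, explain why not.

No such pair exists.

Reduce each element modulo 6: 1↦1, 22↦4, 62↦2, 72↦0, 89↦5.
These 5 residues are pairwise different, hence no difference of two elements is divisible by 6.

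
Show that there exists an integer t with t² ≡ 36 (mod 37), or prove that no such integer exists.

Take t = 6. Then 6² = 36, and since 0 ≤ 36 < 37 this is already reduced: 6² ≡ 36 (mod 37).

t = 6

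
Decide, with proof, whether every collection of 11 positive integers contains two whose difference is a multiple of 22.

Consider the 11 integers 47, 48, …, 57. They lie in distinct residue classes modulo 22, since 11 ≤ 22.
The differences between them range over 1, …, 10, none of which is divisible by 22.

No, the set {47, 48, 49, 50, 51, 52, 53, 54, 55, 56, 57} is a counterexample.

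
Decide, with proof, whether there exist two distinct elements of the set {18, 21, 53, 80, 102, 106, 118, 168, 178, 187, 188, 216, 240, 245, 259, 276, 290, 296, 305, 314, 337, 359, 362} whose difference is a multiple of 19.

Yes: 80 and 118.

Reduce each element mod 19: 18↦18, 21↦2, 53↦15, 80↦4, 102↦7, 106↦11, 118↦4, 168↦16, 178↦7, 187↦16, 188↦17, 216↦7, 240↦12, 245↦17, 259↦12, 276↦10, 290↦5, 296↦11, 305↦1, 314↦10, 337↦14, 359↦17, 362↦1. The residue 4 repeats (at 80 and 118), and 118 − 80 = 38 = 2·19.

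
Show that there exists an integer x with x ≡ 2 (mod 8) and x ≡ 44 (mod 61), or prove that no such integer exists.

x = 410

gcd(8, 61) = 1, so the Chinese Remainder Theorem guarantees exactly one residue class mod 488 satisfying both.
Any solution of the first congruence is x = 2 + 8t; substituting into the second, 8t ≡ 44 − 2 ≡ 42 (mod 61).
Since 8·23 = 184 = 3·61 + 1, the inverse of 8 mod 61 is 23.
Therefore t ≡ 23·42 = 966 ≡ 51 (mod 61).
Taking t = 51 gives x = 2 + 8·51 = 410.
Verify: 410 = 51·8 + 2 and 410 = 6·61 + 44. ✓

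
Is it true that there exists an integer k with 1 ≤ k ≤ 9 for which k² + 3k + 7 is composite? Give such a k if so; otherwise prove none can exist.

k = 8

At k = 8: 8² + 3·8 + 7 = 95 = 5·19, which is composite.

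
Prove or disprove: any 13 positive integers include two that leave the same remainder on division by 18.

No; for instance {11, 12, 13, 14, 15, 16, 17, 18, 19, 20, 21, 22, 23} is a counterexample.

Consider the 13 integers 11, 12, …, 23. They lie in distinct residue classes modulo 18, since 13 ≤ 18.
So no two of them leave the same remainder on division by 18; the claim fails for this set.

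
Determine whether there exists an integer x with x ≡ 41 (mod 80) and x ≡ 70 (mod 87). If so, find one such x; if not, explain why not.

gcd(80, 87) = 1, so the Chinese Remainder Theorem guarantees exactly one residue class mod 6960 satisfying both.
Write x = 41 + 80t and require 41 + 80t ≡ 70 (mod 87), i.e. 80t ≡ 29 (mod 87).
Invert 80 mod 87 by the Euclidean algorithm: 87 = 1·80 + 7, 80 = 11·7 + 3, 7 = 2·3 + 1, 3 = 3·1 + 0; back-substituting, 1 = 7 − 2·3 = 7 − 2·(80 − 11·7) = −2·80 + 23·7 = −2·80 + 23·(87 − 1·80) = 23·87 − 25·80. Hence 80·(-25) ≡ 1, so 80⁻¹ ≡ -25 ≡ 62 (mod 87).
Multiplying by 62: t ≡ 62·29 = 1798 ≡ 58 (mod 87).
With t = 58: x = 41 + 80·58 = 4681.
Indeed 4681 ≡ 41 (mod 80) and 4681 ≡ 70 (mod 87).

x = 4681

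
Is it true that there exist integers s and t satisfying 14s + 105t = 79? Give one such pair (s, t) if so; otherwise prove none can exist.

No such integers exist.

Any value of 14s + 105t is a multiple of gcd(14, 105) = 7.
But 79 is not a multiple of 7 (it leaves remainder 2).
Therefore 14s + 105t = 79 has no solution in integers.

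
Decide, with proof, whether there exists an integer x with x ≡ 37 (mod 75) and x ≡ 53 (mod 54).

There is no such integer.

gcd(75, 54) = 3. If x ≡ 37 (mod 75) and x ≡ 53 (mod 54), then x ≡ 37 (mod 3) and x ≡ 53 (mod 3).
However 37 ≡ 1 and 53 ≡ 2 (mod 3), and 1 ≠ 2.
Hence the system has no solution.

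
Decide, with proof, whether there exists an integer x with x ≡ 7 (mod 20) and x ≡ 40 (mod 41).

x = 327

gcd(20, 41) = 1, so the Chinese Remainder Theorem guarantees exactly one residue class mod 820 satisfying both.
Any solution of the first congruence is x = 7 + 20t; substituting into the second, 20t ≡ 40 − 7 ≡ 33 (mod 41).
Invert 20 mod 41 by the Euclidean algorithm: 41 = 2·20 + 1, 20 = 20·1 + 0; back-substituting, 1 = 41 − 2·20. Hence 20·(-2) ≡ 1, so 20⁻¹ ≡ -2 ≡ 39 (mod 41).
Therefore t ≡ 39·33 = 1287 ≡ 16 (mod 41).
Taking t = 16 gives x = 7 + 20·16 = 327.
Verify: 327 = 16·20 + 7 and 327 = 7·41 + 40. ✓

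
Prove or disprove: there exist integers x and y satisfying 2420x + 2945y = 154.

Any value of 2420x + 2945y is a multiple of gcd(2420, 2945) = 5.
But 154 = 5·30 + 4, so 5 ∤ 154.
So the equation is unsolvable over ℤ.

No, no such integers exist.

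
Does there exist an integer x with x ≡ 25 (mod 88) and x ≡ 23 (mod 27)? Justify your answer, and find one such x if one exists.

The moduli 88 and 27 are coprime, so by the Chinese Remainder Theorem a unique solution modulo 2376 exists.
Write x = 25 + 88t and require 25 + 88t ≡ 23 (mod 27), i.e. 88t ≡ 25 (mod 27).
88 ≡ 7 (mod 27), so this reads 7t ≡ 25 (mod 27). Invert 7 mod 27 by the Euclidean algorithm: 27 = 3·7 + 6, 7 = 1·6 + 1, 6 = 6·1 + 0; back-substituting, 1 = 7 − 1·6 = 7 − (27 − 3·7) = −27 + 4·7. Hence 7·4 ≡ 1, so 7⁻¹ ≡ 4 (mod 27).
Therefore t ≡ 4·25 = 100 ≡ 19 (mod 27).
With t = 19: x = 25 + 88·19 = 1697.
Check: 1697 mod 88 = 25, 1697 mod 27 = 23. ✓

x = 1697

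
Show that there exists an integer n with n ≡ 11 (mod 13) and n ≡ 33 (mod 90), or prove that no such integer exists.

n = 843

gcd(13, 90) = 1, so the Chinese Remainder Theorem guarantees exactly one residue class mod 1170 satisfying both.
Any solution of the first congruence is n = 11 + 13t; substituting into the second, 13t ≡ 33 − 11 ≡ 22 (mod 90).
Since 13·7 = 91 = 1·90 + 1, the inverse of 13 mod 90 is 7.
Therefore t ≡ 7·22 = 154 ≡ 64 (mod 90).
With t = 64: n = 11 + 13·64 = 843.
Indeed 843 ≡ 11 (mod 13) and 843 ≡ 33 (mod 90).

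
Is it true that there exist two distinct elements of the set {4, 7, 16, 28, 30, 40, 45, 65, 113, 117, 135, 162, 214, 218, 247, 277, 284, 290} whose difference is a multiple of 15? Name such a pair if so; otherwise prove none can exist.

Yes: 4 and 214.

Both 4 and 214 leave remainder 4 on division by 15; their difference 210 = 14·15 is a multiple of 15.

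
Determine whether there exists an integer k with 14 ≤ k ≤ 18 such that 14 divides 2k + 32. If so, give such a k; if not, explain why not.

No, no such integer k in that range exists.

The values of 2k + 32 for k = 14, 15, …, 18 are 60, 62, 64, 66, 68; reduced mod 14 these are 4, 6, 8, 10, 12.
The residue 0 does not occur, so no k in [14, 18] makes 2k + 32 a multiple of 14.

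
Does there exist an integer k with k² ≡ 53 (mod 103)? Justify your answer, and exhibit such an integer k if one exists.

Apply Euler's criterion with the prime 103: 53 is a quadratic residue iff 53^51 ≡ 1 (mod 103), and a non-residue iff it is ≡ −1.
Repeated squaring mod 103: 53^2 = 2809 ≡ 28; 53^4 ≡ 28² = 784 ≡ 63; 53^8 ≡ 63² = 3969 ≡ 55; 53^16 ≡ 55² = 3025 ≡ 38; 53^32 ≡ 38² = 1444 ≡ 2.
Since 51 = 32 + 16 + 2 + 1, 53^51 ≡ 2 · 38 · 28 · 53; multiplying out mod 103: 2·38 = 76 ≡ 76, then 76·28 = 2128 ≡ 68, then 68·53 = 3604 ≡ 102. Thus 53^51 ≡ 102 ≡ −1 (mod 103).
The value −1 means 53 is a non-residue modulo 103, so k² ≡ 53 (mod 103) is impossible.

No such integer exists.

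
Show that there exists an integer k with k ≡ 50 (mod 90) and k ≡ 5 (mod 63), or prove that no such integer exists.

gcd(90, 63) = 9. A simultaneous solution exists iff 50 ≡ 5 (mod 9); here 50 mod 9 = 5 = 5 mod 9, so it does.
Step through k = 50, 50 + 90, 50 + 2·90, …: the values 50, 140, 230, 320 reduce mod 63 to 50, 14, 41, 5. The value 320 hits 5.
Verify: 320 = 3·90 + 50 and 320 = 5·63 + 5. ✓

k = 320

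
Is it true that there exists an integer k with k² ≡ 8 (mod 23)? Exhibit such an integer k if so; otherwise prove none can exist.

k = 10

k = 10 works: 10² = 100, and 100 − 8 = 92 = 4·23.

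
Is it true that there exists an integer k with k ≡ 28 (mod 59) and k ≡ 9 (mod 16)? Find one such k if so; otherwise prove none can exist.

The moduli 59 and 16 are coprime, so by the Chinese Remainder Theorem a unique solution modulo 944 exists.
Write k = 28 + 59t and require 28 + 59t ≡ 9 (mod 16), i.e. 59t ≡ 13 (mod 16).
59 ≡ 11 (mod 16), so this reads 11t ≡ 13 (mod 16). To invert 11 modulo 16: 16 = 1·11 + 5, 11 = 2·5 + 1, 5 = 5·1 + 0, and unwinding, 1 = 11 − 2·5 = 11 − 2·(16 − 1·11) = −2·16 + 3·11. Thus 11⁻¹ ≡ 3 (mod 16).
Multiplying by 3: t ≡ 3·13 = 39 ≡ 7 (mod 16).
With t = 7: k = 28 + 59·7 = 441.
Indeed 441 ≡ 28 (mod 59) and 441 ≡ 9 (mod 16).

k = 441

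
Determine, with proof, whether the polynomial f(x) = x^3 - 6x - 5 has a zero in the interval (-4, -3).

The endpoint values f(-4) = -45 and f(-3) = -14 are both negative. Claim: f(x) < 0 for every x in (-4, -3).
Shift to the endpoint -3: with x = -3 − u (0 < u < 1), one computes f(-3 − u) = -u^3 - 9u^2 - 21u - 14.
The nonzero coefficients here are all negative, so for u > 0 every term is negative (or zero), and the constant term -14 is strictly negative.
So f is strictly negative on (-4, -3); no root exists in the interval.

No.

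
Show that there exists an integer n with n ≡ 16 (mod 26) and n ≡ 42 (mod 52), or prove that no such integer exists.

n = 42

Here gcd(26, 52) = 26, and both 16 and 42 leave remainder 16 mod 26, so the system is consistent.
Step through n = 16, 16 + 26, 16 + 2·26, …: the values 16, 42 reduce mod 52 to 16, 42. The value 42 hits 42.
Verify: 42 = 1·26 + 16 and 42 = 0·52 + 42. ✓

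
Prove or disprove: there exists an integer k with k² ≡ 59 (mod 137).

k = 123

Take k = 123. Then 123² = 15129 = 110·137 + 59, so 123² ≡ 59 (mod 137).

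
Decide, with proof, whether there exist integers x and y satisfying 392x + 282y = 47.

No, no such integers exist.

gcd(392, 282) = 2, so every integer of the form 392x + 282y is a multiple of 2.
But 47 is not a multiple of 2 (it leaves remainder 1).
So the equation is unsolvable over ℤ.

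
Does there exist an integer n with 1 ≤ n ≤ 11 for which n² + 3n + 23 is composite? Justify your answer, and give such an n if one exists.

At n = 8: 8² + 3·8 + 23 = 111 = 3·37, which is composite.

n = 8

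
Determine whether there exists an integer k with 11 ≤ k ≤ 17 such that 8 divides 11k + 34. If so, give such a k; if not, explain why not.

There is no such integer k in that range.

At k = 11, 11·11 + 34 = 155 ≡ 3 (mod 8), and each step in k adds 11 ≡ 3 (mod 8), giving residues 3, 6, 1, 4, 7, 2, 5 for k = 11, 12, …, 17.
None is 0, so 8 never divides 11k + 34 on this range.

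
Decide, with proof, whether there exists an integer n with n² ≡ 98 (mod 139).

139 is prime, so by Euler's criterion 98 is a square mod 139 iff 98^((139−1)/2) = 98^69 ≡ 1 (mod 139).
Squaring successively (mod 139): 98^2 = 9604 ≡ 13; 98^4 ≡ 13² = 169 ≡ 30; 98^8 ≡ 30² = 900 ≡ 66; 98^16 ≡ 66² = 4356 ≡ 47; 98^32 ≡ 47² = 2209 ≡ 124; 98^64 ≡ 124² = 15376 ≡ 86.
Since 69 = 64 + 4 + 1, 98^69 ≡ 86 · 30 · 98; multiplying out mod 139: 86·30 = 2580 ≡ 78, then 78·98 = 7644 ≡ 138. Thus 98^69 ≡ 138 ≡ −1 (mod 139).
The value −1 means 98 is a non-residue modulo 139, so n² ≡ 98 (mod 139) is impossible.

There is no such integer.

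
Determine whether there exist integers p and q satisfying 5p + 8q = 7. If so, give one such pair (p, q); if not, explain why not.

p = 3, q = -1

Since gcd(5, 8) = 1, every integer is an integer combination of 5 and 8.
Euclidean algorithm: 8 = 1·5 + 3, 5 = 1·3 + 2, 3 = 1·2 + 1, 2 = 2·1 + 0.
Unwinding: 1 = 3 − 1·2 = 3 − (5 − 1·3) = −5 + 2·3 = −5 + 2·(8 − 1·5) = 2·8 − 3·5, i.e. 5·(-3) + 8·2 = 1.
Times 7: 5·(-21) + 8·14 = 7, so (-21, 14) solves it.
The general solution is p = -21 + 8k, q = 14 − 5k; taking k = 3 gives the smaller pair p = 3, q = -1.
Check: 5·3 + 8·(-1) = 15 − 8 = 7. ✓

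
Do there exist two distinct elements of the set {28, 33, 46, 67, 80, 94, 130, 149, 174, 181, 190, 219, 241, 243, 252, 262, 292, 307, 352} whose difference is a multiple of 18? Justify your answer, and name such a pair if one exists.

28 and 46 are such a pair.

Reduce each element mod 18: 28↦10, 33↦15, 46↦10, 67↦13, 80↦8, 94↦4, 130↦4, 149↦5, 174↦12, 181↦1, 190↦10, 219↦3, 241↦7, 243↦9, 252↦0, 262↦10, 292↦4, 307↦1, 352↦10. The residue 10 repeats (at 28 and 46), and 46 − 28 = 18 = 1·18.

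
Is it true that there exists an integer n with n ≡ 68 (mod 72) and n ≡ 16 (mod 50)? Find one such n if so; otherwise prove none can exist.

n = 716

gcd(72, 50) = 2. A simultaneous solution exists iff 68 ≡ 16 (mod 2); here 68 mod 2 = 0 = 16 mod 2, so it does.
Put n = 68 + 72t, so we need 72t ≡ 48 (mod 50), equivalently (divide by 2) 36t ≡ 24 (mod 25).
36 ≡ 11 (mod 25), so this reads 11t ≡ 24 (mod 25). Since 11·16 = 176 = 7·25 + 1, the inverse of 11 mod 25 is 16.
Therefore t ≡ 16·24 = 384 ≡ 9 (mod 25).
Then n = 68 + 72·9 = 716.
Indeed 716 ≡ 68 (mod 72) and 716 ≡ 16 (mod 50).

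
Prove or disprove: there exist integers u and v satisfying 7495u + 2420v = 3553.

No such integers exist.

Both 7495 and 2420 are divisible by gcd(7495, 2420) = 5, hence so is any combination 7495u + 2420v.
However 3553 leaves remainder 3 on division by 5.
Therefore 7495u + 2420v = 3553 has no solution in integers.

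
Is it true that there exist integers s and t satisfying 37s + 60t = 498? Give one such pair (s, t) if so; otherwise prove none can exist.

37 and 60 are coprime, so 37s + 60t ranges over all of ℤ.
Euclidean algorithm: 60 = 1·37 + 23, 37 = 1·23 + 14, 23 = 1·14 + 9, 14 = 1·9 + 5, 9 = 1·5 + 4, 5 = 1·4 + 1, 4 = 4·1 + 0.
Unwinding: 1 = 5 − 1·4 = 5 − (9 − 1·5) = −9 + 2·5 = −9 + 2·(14 − 1·9) = 2·14 − 3·9 = 2·14 − 3·(23 − 1·14) = −3·23 + 5·14 = −3·23 + 5·(37 − 1·23) = 5·37 − 8·23 = 5·37 − 8·(60 − 1·37) = −8·60 + 13·37, i.e. 37·13 + 60·(-8) = 1.
Multiplying through by 498: s = 13·498 = 6474, t = (-8)·498 = -3984 is a solution.
Subtracting 107·60 from s and adding 107·37 to t gives the tidier solution (54, -25).
Indeed 37·54 + 60·(-25) = 1998 − 1500 = 498.

s = 54, t = -25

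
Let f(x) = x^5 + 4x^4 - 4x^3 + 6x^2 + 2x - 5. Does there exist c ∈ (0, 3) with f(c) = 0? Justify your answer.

f(0) = -5 and f(3) = 514, which have opposite signs.
Since f is a polynomial it is continuous on [0, 3].
So by the Intermediate Value Theorem there is a c strictly between 0 and 3 with f(c) = 0.

Such a root exists.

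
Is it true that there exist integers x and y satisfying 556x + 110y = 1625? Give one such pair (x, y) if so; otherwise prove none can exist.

No such integers exist.

Both 556 and 110 are divisible by gcd(556, 110) = 2, hence so is any combination 556x + 110y.
But 1625 = 2·812 + 1, so 2 ∤ 1625.
Therefore 556x + 110y = 1625 has no solution in integers.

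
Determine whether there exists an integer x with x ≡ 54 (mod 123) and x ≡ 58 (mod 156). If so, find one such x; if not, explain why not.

Both moduli are multiples of 3 = gcd(123, 156), so any solution would satisfy x ≡ 54 and x ≡ 58 modulo 3 simultaneously.
These are incompatible: 54 − 58 = -4 is not divisible by 3.
Therefore no such x exists.

No, no such integer exists.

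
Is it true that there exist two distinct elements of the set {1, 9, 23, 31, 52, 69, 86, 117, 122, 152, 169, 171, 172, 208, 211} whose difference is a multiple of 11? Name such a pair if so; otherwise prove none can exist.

1 and 23 are such a pair.

Reduce each element mod 11: 1↦1, 9↦9, 23↦1, 31↦9, 52↦8, 69↦3, 86↦9, 117↦7, 122↦1, 152↦9, 169↦4, 171↦6, 172↦7, 208↦10, 211↦2. The residue 1 repeats (at 1 and 23), and 23 − 1 = 22 = 2·11.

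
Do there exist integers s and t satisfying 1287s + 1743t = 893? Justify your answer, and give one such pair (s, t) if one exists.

gcd(1287, 1743) = 3, so every integer of the form 1287s + 1743t is a multiple of 3.
But 893 = 3·297 + 2, so 3 ∤ 893.
Hence no integers s, t satisfy the equation.

No such integers exist.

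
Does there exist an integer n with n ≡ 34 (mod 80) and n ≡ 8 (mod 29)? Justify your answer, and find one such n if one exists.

Since 80 and 29 share no common factor, CRT says the pair of congruences has a solution (unique mod 2320).
Write n = 34 + 80t and require 34 + 80t ≡ 8 (mod 29), i.e. 80t ≡ 3 (mod 29).
80 ≡ 22 (mod 29), so this reads 22t ≡ 3 (mod 29). Note 22·4 = 88 ≡ 1 (mod 29) (as 88 − 1 = 3·29), so 22⁻¹ ≡ 4.
Multiplying by 4: t ≡ 4·3 = 12 (mod 29).
Taking t = 12 gives n = 34 + 80·12 = 994.
Verify: 994 = 12·80 + 34 and 994 = 34·29 + 8. ✓

n = 994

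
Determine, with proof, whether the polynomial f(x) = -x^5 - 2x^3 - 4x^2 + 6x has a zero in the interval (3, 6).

f(3) = -315 and f(6) = -8316, both negative, so a sign-change argument is unavailable; we show f keeps this sign on the whole interval.
Shift to the endpoint 3: with x = 3 + u (0 < u < 3), one computes f(3 + u) = -u^5 - 15u^4 - 92u^3 - 292u^2 - 477u - 315.
The nonzero coefficients here are all negative, so for u > 0 every term is negative (or zero), and the constant term -315 is strictly negative.
So f is strictly negative on (3, 6); no root exists in the interval.

No.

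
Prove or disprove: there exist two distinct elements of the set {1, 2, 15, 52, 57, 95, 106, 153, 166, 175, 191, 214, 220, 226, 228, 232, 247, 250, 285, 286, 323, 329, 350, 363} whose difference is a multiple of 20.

The pair (15, 95) works.

Reduce each element mod 20: 1↦1, 2↦2, 15↦15, 52↦12, 57↦17, 95↦15, 106↦6, 153↦13, 166↦6, 175↦15, 191↦11, 214↦14, 220↦0, 226↦6, 228↦8, 232↦12, 247↦7, 250↦10, 285↦5, 286↦6, 323↦3, 329↦9, 350↦10, 363↦3. The residue 15 repeats (at 15 and 95), and 95 − 15 = 80 = 4·20.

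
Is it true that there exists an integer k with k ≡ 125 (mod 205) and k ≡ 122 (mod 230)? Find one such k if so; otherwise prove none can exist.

No such integer exists.

Both moduli are multiples of 5 = gcd(205, 230), so any solution would satisfy k ≡ 125 and k ≡ 122 modulo 5 simultaneously.
These are incompatible: 125 − 122 = 3 is not divisible by 5.
Hence the system has no solution.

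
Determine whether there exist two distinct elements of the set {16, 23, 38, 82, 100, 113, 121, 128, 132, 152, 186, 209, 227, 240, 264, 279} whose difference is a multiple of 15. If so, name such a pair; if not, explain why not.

The pair (16, 121) works.

Both 16 and 121 leave remainder 1 on division by 15; their difference 105 = 7·15 is a multiple of 15.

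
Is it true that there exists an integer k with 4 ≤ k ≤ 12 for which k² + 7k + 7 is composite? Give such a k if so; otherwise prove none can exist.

At k = 6: 6² + 7·6 + 7 = 85 = 5·17, which is composite.

k = 6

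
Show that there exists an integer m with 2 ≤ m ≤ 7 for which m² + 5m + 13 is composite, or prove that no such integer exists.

m = 2

At m = 2: 2² + 5·2 + 13 = 27 = 3·9, which is composite.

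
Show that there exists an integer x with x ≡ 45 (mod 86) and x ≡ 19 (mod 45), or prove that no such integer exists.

gcd(86, 45) = 1, so the Chinese Remainder Theorem guarantees exactly one residue class mod 3870 satisfying both.
Any solution of the first congruence is x = 45 + 86t; substituting into the second, 86t ≡ 19 − 45 ≡ 19 (mod 45).
86 ≡ 41 (mod 45), so this reads 41t ≡ 19 (mod 45). Invert 41 mod 45 by the Euclidean algorithm: 45 = 1·41 + 4, 41 = 10·4 + 1, 4 = 4·1 + 0; back-substituting, 1 = 41 − 10·4 = 41 − 10·(45 − 1·41) = −10·45 + 11·41. Hence 41·11 ≡ 1, so 41⁻¹ ≡ 11 (mod 45).
Therefore t ≡ 11·19 = 209 ≡ 29 (mod 45).
Taking t = 29 gives x = 45 + 86·29 = 2539.
Verify: 2539 = 29·86 + 45 and 2539 = 56·45 + 19. ✓

x = 2539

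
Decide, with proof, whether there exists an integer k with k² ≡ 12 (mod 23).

k = 9 works: 9² = 81, and 81 − 12 = 69 = 3·23.

k = 9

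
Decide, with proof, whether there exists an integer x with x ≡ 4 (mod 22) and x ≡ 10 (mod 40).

The moduli are not coprime: gcd(22, 40) = 2. Compatibility requires 2 ∣ (10 − 4) = 6, which holds, so solutions exist.
Write x = 4 + 22t. Then 22t ≡ 10 − 4 ≡ 6 (mod 40); dividing through by 2 gives 11t ≡ 3 (mod 20).
Invert 11 mod 20 by the Euclidean algorithm: 20 = 1·11 + 9, 11 = 1·9 + 2, 9 = 4·2 + 1, 2 = 2·1 + 0; back-substituting, 1 = 9 − 4·2 = 9 − 4·(11 − 1·9) = −4·11 + 5·9 = −4·11 + 5·(20 − 1·11) = 5·20 − 9·11. Hence 11·(-9) ≡ 1, so 11⁻¹ ≡ -9 ≡ 11 (mod 20).
Therefore t ≡ 11·3 = 33 ≡ 13 (mod 20).
Then x = 4 + 22·13 = 290.
Indeed 290 ≡ 4 (mod 22) and 290 ≡ 10 (mod 40).

x = 290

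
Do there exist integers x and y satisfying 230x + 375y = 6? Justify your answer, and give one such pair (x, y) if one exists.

Both 230 and 375 are divisible by gcd(230, 375) = 5, hence so is any combination 230x + 375y.
But 6 is not a multiple of 5 (it leaves remainder 1).
So the equation is unsolvable over ℤ.

There are no such integers.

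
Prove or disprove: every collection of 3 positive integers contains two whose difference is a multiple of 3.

No; for instance {12, 13, 14} is a counterexample.

Take the 3 consecutive integers 12, 13, 14: their residues mod 3 are all distinct because 3 ≤ 3.
Any two of them differ by at most 2 < 3 and by at least 1, so no difference is a multiple of 3.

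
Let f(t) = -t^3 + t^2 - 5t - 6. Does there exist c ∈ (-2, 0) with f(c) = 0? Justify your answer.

Yes, f has a root in the interval.

f(-2) = 16 and f(0) = -6, which have opposite signs.
Since f is a polynomial it is continuous on [-2, 0].
So by the Intermediate Value Theorem there is a c strictly between -2 and 0 with f(c) = 0.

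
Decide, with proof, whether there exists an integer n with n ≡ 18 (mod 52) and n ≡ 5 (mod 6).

No, no such integer exists.

gcd(52, 6) = 2. If n ≡ 18 (mod 52) and n ≡ 5 (mod 6), then n ≡ 18 (mod 2) and n ≡ 5 (mod 2).
However 18 ≡ 0 and 5 ≡ 1 (mod 2), and 0 ≠ 1.
Hence the system has no solution.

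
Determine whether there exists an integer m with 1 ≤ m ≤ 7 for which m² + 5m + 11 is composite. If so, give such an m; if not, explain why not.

m = 3

At m = 3: 3² + 5·3 + 11 = 35 = 5·7, which is composite.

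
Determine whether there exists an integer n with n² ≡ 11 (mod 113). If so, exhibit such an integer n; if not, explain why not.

Take n = 24. Then 24² = 576 = 5·113 + 11, so 24² ≡ 11 (mod 113).

n = 24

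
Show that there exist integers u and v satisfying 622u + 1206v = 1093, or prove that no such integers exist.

Any value of 622u + 1206v is a multiple of gcd(622, 1206) = 2.
However 1093 leaves remainder 1 on division by 2.
Therefore 622u + 1206v = 1093 has no solution in integers.

No such integers exist.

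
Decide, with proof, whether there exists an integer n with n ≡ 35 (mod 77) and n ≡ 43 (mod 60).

n = 343

Since 77 and 60 share no common factor, CRT says the pair of congruences has a solution (unique mod 4620).
Write n = 35 + 77t and require 35 + 77t ≡ 43 (mod 60), i.e. 77t ≡ 8 (mod 60).
77 ≡ 17 (mod 60), so this reads 17t ≡ 8 (mod 60). Note 17·53 = 901 ≡ 1 (mod 60) (as 901 − 1 = 15·60), so 17⁻¹ ≡ 53.
Therefore t ≡ 53·8 = 424 ≡ 4 (mod 60).
Taking t = 4 gives n = 35 + 77·4 = 343.
Indeed 343 ≡ 35 (mod 77) and 343 ≡ 43 (mod 60).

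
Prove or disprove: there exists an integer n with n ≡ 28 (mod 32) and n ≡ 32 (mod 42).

n = 284

gcd(32, 42) = 2. A simultaneous solution exists iff 28 ≡ 32 (mod 2); here 28 mod 2 = 0 = 32 mod 2, so it does.
Write n = 28 + 32t. Then 32t ≡ 32 − 28 ≡ 4 (mod 42); dividing through by 2 gives 16t ≡ 2 (mod 21).
Note 16·4 = 64 ≡ 1 (mod 21) (as 64 − 1 = 3·21), so 16⁻¹ ≡ 4.
Multiplying by 4: t ≡ 4·2 = 8 (mod 21).
Then n = 28 + 32·8 = 284.
Check: 284 mod 32 = 28, 284 mod 42 = 32. ✓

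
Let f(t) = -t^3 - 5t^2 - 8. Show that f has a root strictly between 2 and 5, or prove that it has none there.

f has no root in that interval.

f(2) = -36 and f(5) = -258, both negative, so a sign-change argument is unavailable; we show f keeps this sign on the whole interval.
Shift to the endpoint 2: with t = 2 + u (0 < u < 3), one computes f(2 + u) = -u^3 - 11u^2 - 32u - 36.
All 4 nonzero coefficients of this polynomial in u are negative; hence for u > 0 the value is a sum of negative terms (the constant -36 among them).
So f is strictly negative on (2, 5); no root exists in the interval.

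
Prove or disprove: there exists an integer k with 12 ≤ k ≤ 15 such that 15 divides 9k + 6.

No such integer k in that range exists.

At k = 12, 9·12 + 6 = 114 ≡ 9 (mod 15), and each step in k adds 9, giving residues 9, 3, 12, 6 for k = 12, 13, 14, 15.
The residue 0 does not occur, so no k in [12, 15] makes 9k + 6 a multiple of 15.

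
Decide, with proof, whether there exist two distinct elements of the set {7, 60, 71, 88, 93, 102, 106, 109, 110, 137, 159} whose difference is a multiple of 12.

Reduce each element modulo 12: 7↦7, 60↦0, 71↦11, 88↦4, 93↦9, 102↦6, 106↦10, 109↦1, 110↦2, 137↦5, 159↦3.
These 11 residues are pairwise different, hence no difference of two elements is divisible by 12.

There is no such pair.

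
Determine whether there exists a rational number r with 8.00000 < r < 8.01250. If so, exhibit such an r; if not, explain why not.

r = 649/81

Multiplying by 81: 81·8.00000 = 648.00000 and 81·8.01250 = 649.01250, so the integer 649 lies strictly between them.
Dividing back, 8.00000 < 649/81 < 8.01250, and 649/81 is rational.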